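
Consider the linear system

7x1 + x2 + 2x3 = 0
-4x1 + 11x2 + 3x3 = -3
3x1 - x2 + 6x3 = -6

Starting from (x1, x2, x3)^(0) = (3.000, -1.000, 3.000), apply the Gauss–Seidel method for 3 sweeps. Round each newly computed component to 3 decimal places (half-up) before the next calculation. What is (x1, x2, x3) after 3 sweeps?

(0.325, 0.173, -1.134)

Iteration 1:
  x1 = (0 - (1)·-1.000 - (2)·3.000) / (7) = -0.714
  x2 = (-3 - (-4)·-0.714 - (3)·3.000) / (11) = -1.351
  x3 = (-6 - (3)·-0.714 - (-1)·-1.351) / (6) = -0.868
Iteration 2:
  x1 = (0 - (1)·-1.351 - (2)·-0.868) / (7) = 0.441
  x2 = (-3 - (-4)·0.441 - (3)·-0.868) / (11) = 0.124
  x3 = (-6 - (3)·0.441 - (-1)·0.124) / (6) = -1.200
Iteration 3:
  x1 = (0 - (1)·0.124 - (2)·-1.200) / (7) = 0.325
  x2 = (-3 - (-4)·0.325 - (3)·-1.200) / (11) = 0.173
  x3 = (-6 - (3)·0.325 - (-1)·0.173) / (6) = -1.134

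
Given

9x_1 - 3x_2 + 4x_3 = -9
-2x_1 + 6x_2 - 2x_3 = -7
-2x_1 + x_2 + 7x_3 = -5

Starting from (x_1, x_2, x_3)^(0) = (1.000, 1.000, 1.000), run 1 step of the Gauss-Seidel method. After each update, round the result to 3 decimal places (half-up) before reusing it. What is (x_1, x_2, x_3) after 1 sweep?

Iteration 1:
  x_1 = (-9 - (-3)·1.000 - (4)·1.000) / (9) = -1.111
  x_2 = (-7 - (-2)·-1.111 - (-2)·1.000) / (6) = -1.204
  x_3 = (-5 - (-2)·-1.111 - (1)·-1.204) / (7) = -0.860

(-1.111, -1.204, -0.860)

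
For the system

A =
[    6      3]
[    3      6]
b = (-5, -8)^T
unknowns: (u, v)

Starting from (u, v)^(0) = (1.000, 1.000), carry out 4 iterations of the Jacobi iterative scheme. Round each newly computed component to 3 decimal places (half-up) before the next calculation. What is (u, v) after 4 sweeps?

Iteration 1:
  u = (-5 - (3)·1.000) / (6) = -1.333
  v = (-8 - (3)·1.000) / (6) = -1.833
Iteration 2:
  u = (-5 - (3)·-1.833) / (6) = 0.083
  v = (-8 - (3)·-1.333) / (6) = -0.667
Iteration 3:
  u = (-5 - (3)·-0.667) / (6) = -0.500
  v = (-8 - (3)·0.083) / (6) = -1.375
Iteration 4:
  u = (-5 - (3)·-1.375) / (6) = -0.146
  v = (-8 - (3)·-0.500) / (6) = -1.083

(-0.146, -1.083)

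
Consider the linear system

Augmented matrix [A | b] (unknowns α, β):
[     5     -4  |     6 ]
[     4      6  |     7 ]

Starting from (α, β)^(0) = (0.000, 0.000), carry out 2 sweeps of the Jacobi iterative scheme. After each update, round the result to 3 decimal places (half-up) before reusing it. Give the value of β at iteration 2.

0.367

Iteration 1:
  α = (6 - (-4)·0.000) / (5) = 1.200
  β = (7 - (4)·0.000) / (6) = 1.167
Iteration 2:
  α = (6 - (-4)·1.167) / (5) = 2.134
  β = (7 - (4)·1.200) / (6) = 0.367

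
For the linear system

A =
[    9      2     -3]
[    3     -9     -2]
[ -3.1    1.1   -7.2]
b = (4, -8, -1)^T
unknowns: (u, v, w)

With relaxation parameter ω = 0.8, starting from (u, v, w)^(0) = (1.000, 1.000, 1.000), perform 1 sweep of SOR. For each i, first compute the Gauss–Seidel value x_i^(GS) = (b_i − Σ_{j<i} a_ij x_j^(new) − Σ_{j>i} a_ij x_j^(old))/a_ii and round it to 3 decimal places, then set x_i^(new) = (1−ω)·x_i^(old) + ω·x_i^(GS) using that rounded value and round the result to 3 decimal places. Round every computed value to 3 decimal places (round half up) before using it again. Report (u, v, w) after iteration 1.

(0.645, 0.906, 0.200)

Iteration 1:
  u: GS value = (4 - (2)·1.000 - (-3)·1.000) / (9) = 0.556;  u ← (1−ω)·1.000 + ω·0.556 = 0.645
  v: GS value = (-8 - (3)·0.645 - (-2)·1.000) / (-9) = 0.882;  v ← (1−ω)·1.000 + ω·0.882 = 0.906
  w: GS value = (-1 - (-3.1)·0.645 - (1.1)·0.906) / (-7.2) = 0.000;  w ← (1−ω)·1.000 + ω·0.000 = 0.200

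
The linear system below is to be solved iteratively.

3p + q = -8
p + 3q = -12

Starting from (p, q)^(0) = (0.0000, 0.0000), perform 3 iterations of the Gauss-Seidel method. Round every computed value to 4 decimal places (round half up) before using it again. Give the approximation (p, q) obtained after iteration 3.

Iteration 1:
  p = (-8 - (1)·0.0000) / (3) = -2.6667
  q = (-12 - (1)·-2.6667) / (3) = -3.1111
Iteration 2:
  p = (-8 - (1)·-3.1111) / (3) = -1.6296
  q = (-12 - (1)·-1.6296) / (3) = -3.4568
Iteration 3:
  p = (-8 - (1)·-3.4568) / (3) = -1.5144
  q = (-12 - (1)·-1.5144) / (3) = -3.4952

(-1.5144, -3.4952)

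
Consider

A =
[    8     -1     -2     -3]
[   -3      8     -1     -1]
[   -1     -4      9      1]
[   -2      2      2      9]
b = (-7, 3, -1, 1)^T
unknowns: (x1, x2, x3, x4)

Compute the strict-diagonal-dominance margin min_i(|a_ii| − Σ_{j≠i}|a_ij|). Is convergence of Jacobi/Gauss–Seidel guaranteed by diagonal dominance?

row 1: |8| − (1+2+3) = 2
row 2: |8| − (3+1+1) = 3
row 3: |9| − (1+4+1) = 3
row 4: |9| − (2+2+2) = 3
minimum over rows = 2 → strictly diagonally dominant (convergence guaranteed)

2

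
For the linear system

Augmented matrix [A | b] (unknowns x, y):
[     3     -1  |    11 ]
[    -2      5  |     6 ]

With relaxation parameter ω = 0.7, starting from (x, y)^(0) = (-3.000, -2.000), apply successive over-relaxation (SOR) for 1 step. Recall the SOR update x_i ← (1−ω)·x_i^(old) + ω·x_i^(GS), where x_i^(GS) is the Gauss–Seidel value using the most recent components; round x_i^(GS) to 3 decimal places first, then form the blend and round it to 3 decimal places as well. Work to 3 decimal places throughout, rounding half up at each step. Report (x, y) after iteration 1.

Iteration 1:
  x: GS value = (11 - (-1)·-2.000) / (3) = 3.000;  x ← (1−ω)·-3.000 + ω·3.000 = 1.200
  y: GS value = (6 - (-2)·1.200) / (5) = 1.680;  y ← (1−ω)·-2.000 + ω·1.680 = 0.576

(1.200, 0.576)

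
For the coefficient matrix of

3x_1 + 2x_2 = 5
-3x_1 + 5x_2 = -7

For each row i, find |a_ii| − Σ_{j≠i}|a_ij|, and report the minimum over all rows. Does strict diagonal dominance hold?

row 1: |3| − (2) = 1
row 2: |5| − (3) = 2
minimum over rows = 1 → strictly diagonally dominant (convergence guaranteed)

1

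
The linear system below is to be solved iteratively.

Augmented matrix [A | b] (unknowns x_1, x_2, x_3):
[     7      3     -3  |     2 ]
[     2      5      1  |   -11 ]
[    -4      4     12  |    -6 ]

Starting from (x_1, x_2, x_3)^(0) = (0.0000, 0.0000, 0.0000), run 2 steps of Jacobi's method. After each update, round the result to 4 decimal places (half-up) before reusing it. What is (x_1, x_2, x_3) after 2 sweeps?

(1.0143, -2.2143, 0.3286)

Iteration 1:
  x_1 = (2 - (3)·0.0000 - (-3)·0.0000) / (7) = 0.2857
  x_2 = (-11 - (2)·0.0000 - (1)·0.0000) / (5) = -2.2000
  x_3 = (-6 - (-4)·0.0000 - (4)·0.0000) / (12) = -0.5000
Iteration 2:
  x_1 = (2 - (3)·-2.2000 - (-3)·-0.5000) / (7) = 1.0143
  x_2 = (-11 - (2)·0.2857 - (1)·-0.5000) / (5) = -2.2143
  x_3 = (-6 - (-4)·0.2857 - (4)·-2.2000) / (12) = 0.3286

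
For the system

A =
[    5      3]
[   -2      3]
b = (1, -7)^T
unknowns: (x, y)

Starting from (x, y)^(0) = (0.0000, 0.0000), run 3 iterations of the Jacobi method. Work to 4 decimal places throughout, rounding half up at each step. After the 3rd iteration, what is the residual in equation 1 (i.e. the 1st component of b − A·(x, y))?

Iteration 1:
  x = (1 - (3)·0.0000) / (5) = 0.2000
  y = (-7 - (-2)·0.0000) / (3) = -2.3333
Iteration 2:
  x = (1 - (3)·-2.3333) / (5) = 1.6000
  y = (-7 - (-2)·0.2000) / (3) = -2.2000
Iteration 3:
  x = (1 - (3)·-2.2000) / (5) = 1.5200
  y = (-7 - (-2)·1.6000) / (3) = -1.2667
Residual b − A·x = (-2.7999, -0.1599)

-2.7999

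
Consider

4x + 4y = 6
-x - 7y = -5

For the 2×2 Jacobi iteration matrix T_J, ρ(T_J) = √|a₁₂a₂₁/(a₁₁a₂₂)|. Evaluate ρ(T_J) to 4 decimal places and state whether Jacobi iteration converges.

a₁₂a₂₁/(a₁₁a₂₂) = (4)·(-1) / ((4)·(-7)) = 0.142857
ρ = √|0.142857| = √0.142857 = 0.3780
ρ < 1, so Jacobi converges

0.3780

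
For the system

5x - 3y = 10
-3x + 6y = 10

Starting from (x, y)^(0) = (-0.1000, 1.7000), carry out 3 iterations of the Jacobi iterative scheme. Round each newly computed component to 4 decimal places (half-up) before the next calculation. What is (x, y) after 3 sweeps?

(3.9060, 3.1517)

Iteration 1:
  x = (10 - (-3)·1.7000) / (5) = 3.0200
  y = (10 - (-3)·-0.1000) / (6) = 1.6167
Iteration 2:
  x = (10 - (-3)·1.6167) / (5) = 2.9700
  y = (10 - (-3)·3.0200) / (6) = 3.1767
Iteration 3:
  x = (10 - (-3)·3.1767) / (5) = 3.9060
  y = (10 - (-3)·2.9700) / (6) = 3.1517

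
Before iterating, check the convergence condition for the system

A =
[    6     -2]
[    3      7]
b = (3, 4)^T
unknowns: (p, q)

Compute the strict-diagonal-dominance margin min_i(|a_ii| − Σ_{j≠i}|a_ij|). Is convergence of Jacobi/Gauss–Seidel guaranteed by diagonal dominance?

row 1: |6| − (2) = 4
row 2: |7| − (3) = 4
minimum over rows = 4 → strictly diagonally dominant (convergence guaranteed)

4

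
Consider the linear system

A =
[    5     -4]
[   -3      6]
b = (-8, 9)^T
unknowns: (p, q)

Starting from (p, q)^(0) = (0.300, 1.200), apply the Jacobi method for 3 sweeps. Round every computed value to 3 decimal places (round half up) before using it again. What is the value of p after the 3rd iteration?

Iteration 1:
  p = (-8 - (-4)·1.200) / (5) = -0.640
  q = (9 - (-3)·0.300) / (6) = 1.650
Iteration 2:
  p = (-8 - (-4)·1.650) / (5) = -0.280
  q = (9 - (-3)·-0.640) / (6) = 1.180
Iteration 3:
  p = (-8 - (-4)·1.180) / (5) = -0.656
  q = (9 - (-3)·-0.280) / (6) = 1.360

-0.656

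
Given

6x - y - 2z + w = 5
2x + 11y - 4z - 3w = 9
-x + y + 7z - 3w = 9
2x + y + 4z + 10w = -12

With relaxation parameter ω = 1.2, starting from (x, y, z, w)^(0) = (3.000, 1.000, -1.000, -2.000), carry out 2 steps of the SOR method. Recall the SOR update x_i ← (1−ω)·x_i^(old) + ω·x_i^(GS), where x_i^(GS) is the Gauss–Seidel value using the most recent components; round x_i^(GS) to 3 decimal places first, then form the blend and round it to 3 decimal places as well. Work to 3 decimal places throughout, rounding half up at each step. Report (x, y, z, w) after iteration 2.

(1.460, 0.630, 0.705, -1.892)

Iteration 1:
  x: GS value = (5 - (-1)·1.000 - (-2)·-1.000 - (1)·-2.000) / (6) = 1.000;  x ← (1−ω)·3.000 + ω·1.000 = 0.600
  y: GS value = (9 - (2)·0.600 - (-4)·-1.000 - (-3)·-2.000) / (11) = -0.200;  y ← (1−ω)·1.000 + ω·-0.200 = -0.440
  z: GS value = (9 - (-1)·0.600 - (1)·-0.440 - (-3)·-2.000) / (7) = 0.577;  z ← (1−ω)·-1.000 + ω·0.577 = 0.892
  w: GS value = (-12 - (2)·0.600 - (1)·-0.440 - (4)·0.892) / (10) = -1.633;  w ← (1−ω)·-2.000 + ω·-1.633 = -1.560
Iteration 2:
  x: GS value = (5 - (-1)·-0.440 - (-2)·0.892 - (1)·-1.560) / (6) = 1.317;  x ← (1−ω)·0.600 + ω·1.317 = 1.460
  y: GS value = (9 - (2)·1.460 - (-4)·0.892 - (-3)·-1.560) / (11) = 0.452;  y ← (1−ω)·-0.440 + ω·0.452 = 0.630
  z: GS value = (9 - (-1)·1.460 - (1)·0.630 - (-3)·-1.560) / (7) = 0.736;  z ← (1−ω)·0.892 + ω·0.736 = 0.705
  w: GS value = (-12 - (2)·1.460 - (1)·0.630 - (4)·0.705) / (10) = -1.837;  w ← (1−ω)·-1.560 + ω·-1.837 = -1.892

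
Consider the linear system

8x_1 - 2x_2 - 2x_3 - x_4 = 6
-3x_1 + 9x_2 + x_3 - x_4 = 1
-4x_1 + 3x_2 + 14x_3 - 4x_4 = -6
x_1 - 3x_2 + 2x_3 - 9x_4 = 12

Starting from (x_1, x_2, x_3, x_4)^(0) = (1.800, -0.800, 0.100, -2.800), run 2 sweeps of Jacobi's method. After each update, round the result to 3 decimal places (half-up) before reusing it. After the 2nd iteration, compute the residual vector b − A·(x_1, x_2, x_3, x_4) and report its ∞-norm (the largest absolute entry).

Iteration 1:
  x_1 = (6 - (-2)·-0.800 - (-2)·0.100 - (-1)·-2.800) / (8) = 0.225
  x_2 = (1 - (-3)·1.800 - (1)·0.100 - (-1)·-2.800) / (9) = 0.389
  x_3 = (-6 - (-4)·1.800 - (3)·-0.800 - (-4)·-2.800) / (14) = -0.543
  x_4 = (12 - (1)·1.800 - (-3)·-0.800 - (2)·0.100) / (-9) = -0.844
Iteration 2:
  x_1 = (6 - (-2)·0.389 - (-2)·-0.543 - (-1)·-0.844) / (8) = 0.606
  x_2 = (1 - (-3)·0.225 - (1)·-0.543 - (-1)·-0.844) / (9) = 0.153
  x_3 = (-6 - (-4)·0.225 - (3)·0.389 - (-4)·-0.844) / (14) = -0.689
  x_4 = (12 - (1)·0.225 - (-3)·0.389 - (2)·-0.543) / (-9) = -1.559
Residual b − A·x = (-1.479, 0.571, -0.625, -0.800); ∞-norm = 1.479

1.479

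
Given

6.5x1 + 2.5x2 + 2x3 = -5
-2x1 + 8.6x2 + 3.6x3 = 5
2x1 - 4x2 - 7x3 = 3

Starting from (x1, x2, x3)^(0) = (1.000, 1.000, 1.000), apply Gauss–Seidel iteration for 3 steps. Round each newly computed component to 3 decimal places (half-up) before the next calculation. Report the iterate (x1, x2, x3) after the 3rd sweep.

Iteration 1:
  x1 = (-5 - (2.5)·1.000 - (2)·1.000) / (6.5) = -1.462
  x2 = (5 - (-2)·-1.462 - (3.6)·1.000) / (8.6) = -0.177
  x3 = (3 - (2)·-1.462 - (-4)·-0.177) / (-7) = -0.745
Iteration 2:
  x1 = (-5 - (2.5)·-0.177 - (2)·-0.745) / (6.5) = -0.472
  x2 = (5 - (-2)·-0.472 - (3.6)·-0.745) / (8.6) = 0.783
  x3 = (3 - (2)·-0.472 - (-4)·0.783) / (-7) = -1.011
Iteration 3:
  x1 = (-5 - (2.5)·0.783 - (2)·-1.011) / (6.5) = -0.759
  x2 = (5 - (-2)·-0.759 - (3.6)·-1.011) / (8.6) = 0.828
  x3 = (3 - (2)·-0.759 - (-4)·0.828) / (-7) = -1.119

(-0.759, 0.828, -1.119)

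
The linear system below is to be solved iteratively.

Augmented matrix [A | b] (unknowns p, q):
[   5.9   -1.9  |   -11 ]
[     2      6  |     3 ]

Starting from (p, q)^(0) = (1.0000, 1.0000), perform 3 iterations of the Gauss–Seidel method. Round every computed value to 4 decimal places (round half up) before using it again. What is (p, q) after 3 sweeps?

(-1.5383, 1.0128)

Iteration 1:
  p = (-11 - (-1.9)·1.0000) / (5.9) = -1.5424
  q = (3 - (2)·-1.5424) / (6) = 1.0141
Iteration 2:
  p = (-11 - (-1.9)·1.0141) / (5.9) = -1.5378
  q = (3 - (2)·-1.5378) / (6) = 1.0126
Iteration 3:
  p = (-11 - (-1.9)·1.0126) / (5.9) = -1.5383
  q = (3 - (2)·-1.5383) / (6) = 1.0128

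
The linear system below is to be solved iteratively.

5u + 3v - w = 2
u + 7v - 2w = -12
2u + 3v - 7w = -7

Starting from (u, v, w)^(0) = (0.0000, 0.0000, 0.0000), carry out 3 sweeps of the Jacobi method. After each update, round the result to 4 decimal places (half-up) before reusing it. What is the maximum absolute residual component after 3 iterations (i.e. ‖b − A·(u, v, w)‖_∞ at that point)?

Iteration 1:
  u = (2 - (3)·0.0000 - (-1)·0.0000) / (5) = 0.4000
  v = (-12 - (1)·0.0000 - (-2)·0.0000) / (7) = -1.7143
  w = (-7 - (2)·0.0000 - (3)·0.0000) / (-7) = 1.0000
Iteration 2:
  u = (2 - (3)·-1.7143 - (-1)·1.0000) / (5) = 1.6286
  v = (-12 - (1)·0.4000 - (-2)·1.0000) / (7) = -1.4857
  w = (-7 - (2)·0.4000 - (3)·-1.7143) / (-7) = 0.3796
Iteration 3:
  u = (2 - (3)·-1.4857 - (-1)·0.3796) / (5) = 1.3673
  v = (-12 - (1)·1.6286 - (-2)·0.3796) / (7) = -1.8385
  w = (-7 - (2)·1.6286 - (3)·-1.4857) / (-7) = 0.8286
Residual b − A·x = (1.5076, 1.1594, 1.5811); ∞-norm = 1.5811

1.5811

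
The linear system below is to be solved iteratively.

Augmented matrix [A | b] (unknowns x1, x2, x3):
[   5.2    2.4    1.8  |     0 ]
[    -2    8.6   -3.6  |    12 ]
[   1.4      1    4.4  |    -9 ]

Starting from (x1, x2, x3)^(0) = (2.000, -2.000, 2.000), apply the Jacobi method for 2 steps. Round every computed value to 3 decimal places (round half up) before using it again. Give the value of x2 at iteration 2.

0.517

Iteration 1:
  x1 = (0 - (2.4)·-2.000 - (1.8)·2.000) / (5.2) = 0.231
  x2 = (12 - (-2)·2.000 - (-3.6)·2.000) / (8.6) = 2.698
  x3 = (-9 - (1.4)·2.000 - (1)·-2.000) / (4.4) = -2.227
Iteration 2:
  x1 = (0 - (2.4)·2.698 - (1.8)·-2.227) / (5.2) = -0.474
  x2 = (12 - (-2)·0.231 - (-3.6)·-2.227) / (8.6) = 0.517
  x3 = (-9 - (1.4)·0.231 - (1)·2.698) / (4.4) = -2.732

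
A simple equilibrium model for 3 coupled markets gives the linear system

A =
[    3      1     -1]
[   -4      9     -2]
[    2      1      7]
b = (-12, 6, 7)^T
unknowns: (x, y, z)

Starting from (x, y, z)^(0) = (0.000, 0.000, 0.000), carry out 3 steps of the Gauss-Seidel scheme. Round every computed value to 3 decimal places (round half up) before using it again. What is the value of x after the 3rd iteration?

-3.358

Iteration 1:
  x = (-12 - (1)·0.000 - (-1)·0.000) / (3) = -4.000
  y = (6 - (-4)·-4.000 - (-2)·0.000) / (9) = -1.111
  z = (7 - (2)·-4.000 - (1)·-1.111) / (7) = 2.302
Iteration 2:
  x = (-12 - (1)·-1.111 - (-1)·2.302) / (3) = -2.862
  y = (6 - (-4)·-2.862 - (-2)·2.302) / (9) = -0.094
  z = (7 - (2)·-2.862 - (1)·-0.094) / (7) = 1.831
Iteration 3:
  x = (-12 - (1)·-0.094 - (-1)·1.831) / (3) = -3.358
  y = (6 - (-4)·-3.358 - (-2)·1.831) / (9) = -0.419
  z = (7 - (2)·-3.358 - (1)·-0.419) / (7) = 2.019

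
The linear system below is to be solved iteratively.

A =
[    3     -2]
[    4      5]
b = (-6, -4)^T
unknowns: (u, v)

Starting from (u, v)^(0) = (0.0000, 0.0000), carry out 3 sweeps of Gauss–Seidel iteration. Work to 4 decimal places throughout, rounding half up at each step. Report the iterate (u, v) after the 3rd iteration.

Iteration 1:
  u = (-6 - (-2)·0.0000) / (3) = -2.0000
  v = (-4 - (4)·-2.0000) / (5) = 0.8000
Iteration 2:
  u = (-6 - (-2)·0.8000) / (3) = -1.4667
  v = (-4 - (4)·-1.4667) / (5) = 0.3734
Iteration 3:
  u = (-6 - (-2)·0.3734) / (3) = -1.7511
  v = (-4 - (4)·-1.7511) / (5) = 0.6009

(-1.7511, 0.6009)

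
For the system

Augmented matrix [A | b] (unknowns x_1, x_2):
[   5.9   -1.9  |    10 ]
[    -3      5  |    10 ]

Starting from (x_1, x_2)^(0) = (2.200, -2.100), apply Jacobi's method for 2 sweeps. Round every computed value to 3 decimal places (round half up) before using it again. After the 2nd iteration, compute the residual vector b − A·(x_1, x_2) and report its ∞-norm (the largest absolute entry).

Iteration 1:
  x_1 = (10 - (-1.9)·-2.100) / (5.9) = 1.019
  x_2 = (10 - (-3)·2.200) / (5) = 3.320
Iteration 2:
  x_1 = (10 - (-1.9)·3.320) / (5.9) = 2.764
  x_2 = (10 - (-3)·1.019) / (5) = 2.611
Residual b − A·x = (-1.347, 5.237); ∞-norm = 5.237

5.237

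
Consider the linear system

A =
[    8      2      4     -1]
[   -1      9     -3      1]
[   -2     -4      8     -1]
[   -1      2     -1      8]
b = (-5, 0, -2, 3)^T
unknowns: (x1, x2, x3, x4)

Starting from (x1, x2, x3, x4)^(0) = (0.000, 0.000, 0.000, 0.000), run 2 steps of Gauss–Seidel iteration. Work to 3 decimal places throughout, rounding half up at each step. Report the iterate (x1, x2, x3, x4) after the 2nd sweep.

Iteration 1:
  x1 = (-5 - (2)·0.000 - (4)·0.000 - (-1)·0.000) / (8) = -0.625
  x2 = (0 - (-1)·-0.625 - (-3)·0.000 - (1)·0.000) / (9) = -0.069
  x3 = (-2 - (-2)·-0.625 - (-4)·-0.069 - (-1)·0.000) / (8) = -0.441
  x4 = (3 - (-1)·-0.625 - (2)·-0.069 - (-1)·-0.441) / (8) = 0.259
Iteration 2:
  x1 = (-5 - (2)·-0.069 - (4)·-0.441 - (-1)·0.259) / (8) = -0.355
  x2 = (0 - (-1)·-0.355 - (-3)·-0.441 - (1)·0.259) / (9) = -0.215
  x3 = (-2 - (-2)·-0.355 - (-4)·-0.215 - (-1)·0.259) / (8) = -0.414
  x4 = (3 - (-1)·-0.355 - (2)·-0.215 - (-1)·-0.414) / (8) = 0.333

(-0.355, -0.215, -0.414, 0.333)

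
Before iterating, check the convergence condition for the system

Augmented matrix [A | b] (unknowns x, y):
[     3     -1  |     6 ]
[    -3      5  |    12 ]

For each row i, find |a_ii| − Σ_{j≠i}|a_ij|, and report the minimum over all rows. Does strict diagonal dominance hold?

row 1: |3| − (1) = 2
row 2: |5| − (3) = 2
minimum over rows = 2 → strictly diagonally dominant (convergence guaranteed)

2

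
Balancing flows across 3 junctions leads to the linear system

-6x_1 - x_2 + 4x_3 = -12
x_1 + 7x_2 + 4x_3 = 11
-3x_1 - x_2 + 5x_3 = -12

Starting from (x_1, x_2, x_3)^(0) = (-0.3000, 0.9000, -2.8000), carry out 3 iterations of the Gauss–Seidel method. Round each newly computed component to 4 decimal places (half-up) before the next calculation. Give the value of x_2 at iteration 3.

2.4920

Iteration 1:
  x_1 = (-12 - (-1)·0.9000 - (4)·-2.8000) / (-6) = -0.0167
  x_2 = (11 - (1)·-0.0167 - (4)·-2.8000) / (7) = 3.1738
  x_3 = (-12 - (-3)·-0.0167 - (-1)·3.1738) / (5) = -1.7753
Iteration 2:
  x_1 = (-12 - (-1)·3.1738 - (4)·-1.7753) / (-6) = 0.2875
  x_2 = (11 - (1)·0.2875 - (4)·-1.7753) / (7) = 2.5448
  x_3 = (-12 - (-3)·0.2875 - (-1)·2.5448) / (5) = -1.7185
Iteration 3:
  x_1 = (-12 - (-1)·2.5448 - (4)·-1.7185) / (-6) = 0.4302
  x_2 = (11 - (1)·0.4302 - (4)·-1.7185) / (7) = 2.4920
  x_3 = (-12 - (-3)·0.4302 - (-1)·2.4920) / (5) = -1.6435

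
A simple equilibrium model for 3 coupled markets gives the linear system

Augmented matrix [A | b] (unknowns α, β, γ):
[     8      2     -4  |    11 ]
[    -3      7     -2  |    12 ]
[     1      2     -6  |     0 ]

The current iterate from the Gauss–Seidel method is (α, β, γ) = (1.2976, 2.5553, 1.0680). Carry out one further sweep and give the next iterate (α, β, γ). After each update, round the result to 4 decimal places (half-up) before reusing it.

One sweep:
  α = (11 - (2)·2.5553 - (-4)·1.0680) / (8) = 1.2702
  β = (12 - (-3)·1.2702 - (-2)·1.0680) / (7) = 2.5638
  γ = (0 - (1)·1.2702 - (2)·2.5638) / (-6) = 1.0663

(1.2702, 2.5638, 1.0663)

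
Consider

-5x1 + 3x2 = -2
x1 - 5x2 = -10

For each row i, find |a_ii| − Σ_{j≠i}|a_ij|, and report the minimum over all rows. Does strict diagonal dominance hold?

2

row 1: |-5| − (3) = 2
row 2: |-5| − (1) = 4
minimum over rows = 2 → strictly diagonally dominant (convergence guaranteed)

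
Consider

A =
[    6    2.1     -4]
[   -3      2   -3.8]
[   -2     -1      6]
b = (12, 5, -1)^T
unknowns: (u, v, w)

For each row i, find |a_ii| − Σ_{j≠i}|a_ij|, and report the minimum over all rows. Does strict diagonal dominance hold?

row 1: |6| − (2.1+4) = -0.1
row 2: |2| − (3+3.8) = -4.8
row 3: |6| − (2+1) = 3
minimum over rows = -4.8 → not strictly diagonally dominant

-4.8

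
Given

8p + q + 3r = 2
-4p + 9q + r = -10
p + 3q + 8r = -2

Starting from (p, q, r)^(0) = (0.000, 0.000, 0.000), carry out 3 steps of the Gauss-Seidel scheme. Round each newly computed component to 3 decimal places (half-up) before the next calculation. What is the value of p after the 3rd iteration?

0.345

Iteration 1:
  p = (2 - (1)·0.000 - (3)·0.000) / (8) = 0.250
  q = (-10 - (-4)·0.250 - (1)·0.000) / (9) = -1.000
  r = (-2 - (1)·0.250 - (3)·-1.000) / (8) = 0.094
Iteration 2:
  p = (2 - (1)·-1.000 - (3)·0.094) / (8) = 0.340
  q = (-10 - (-4)·0.340 - (1)·0.094) / (9) = -0.970
  r = (-2 - (1)·0.340 - (3)·-0.970) / (8) = 0.071
Iteration 3:
  p = (2 - (1)·-0.970 - (3)·0.071) / (8) = 0.345
  q = (-10 - (-4)·0.345 - (1)·0.071) / (9) = -0.966
  r = (-2 - (1)·0.345 - (3)·-0.966) / (8) = 0.069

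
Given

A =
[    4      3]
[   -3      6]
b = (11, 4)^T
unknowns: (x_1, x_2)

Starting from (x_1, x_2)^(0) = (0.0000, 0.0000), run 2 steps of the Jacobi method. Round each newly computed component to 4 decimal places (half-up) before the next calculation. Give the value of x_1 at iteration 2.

2.2500

Iteration 1:
  x_1 = (11 - (3)·0.0000) / (4) = 2.7500
  x_2 = (4 - (-3)·0.0000) / (6) = 0.6667
Iteration 2:
  x_1 = (11 - (3)·0.6667) / (4) = 2.2500
  x_2 = (4 - (-3)·2.7500) / (6) = 2.0417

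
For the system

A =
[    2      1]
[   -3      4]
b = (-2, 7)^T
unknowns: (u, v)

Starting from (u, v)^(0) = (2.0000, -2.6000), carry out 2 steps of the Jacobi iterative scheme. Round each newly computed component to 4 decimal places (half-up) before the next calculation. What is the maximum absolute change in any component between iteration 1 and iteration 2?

2.9250

Iteration 1:
  u = (-2 - (1)·-2.6000) / (2) = 0.3000
  v = (7 - (-3)·2.0000) / (4) = 3.2500
Iteration 2:
  u = (-2 - (1)·3.2500) / (2) = -2.6250
  v = (7 - (-3)·0.3000) / (4) = 1.9750
Change: (-2.9250, -1.2750) → max |·| = 2.9250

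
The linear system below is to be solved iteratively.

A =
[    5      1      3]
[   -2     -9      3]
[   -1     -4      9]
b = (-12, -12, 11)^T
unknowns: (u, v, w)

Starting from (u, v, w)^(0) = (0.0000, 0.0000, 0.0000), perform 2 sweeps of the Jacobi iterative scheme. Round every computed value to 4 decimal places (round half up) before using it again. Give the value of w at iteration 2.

1.5481

Iteration 1:
  u = (-12 - (1)·0.0000 - (3)·0.0000) / (5) = -2.4000
  v = (-12 - (-2)·0.0000 - (3)·0.0000) / (-9) = 1.3333
  w = (11 - (-1)·0.0000 - (-4)·0.0000) / (9) = 1.2222
Iteration 2:
  u = (-12 - (1)·1.3333 - (3)·1.2222) / (5) = -3.4000
  v = (-12 - (-2)·-2.4000 - (3)·1.2222) / (-9) = 2.2741
  w = (11 - (-1)·-2.4000 - (-4)·1.3333) / (9) = 1.5481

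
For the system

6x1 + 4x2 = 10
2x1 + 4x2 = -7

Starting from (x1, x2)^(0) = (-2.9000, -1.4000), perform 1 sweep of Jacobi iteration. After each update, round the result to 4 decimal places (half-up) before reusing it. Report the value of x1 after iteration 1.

2.6000

Iteration 1:
  x1 = (10 - (4)·-1.4000) / (6) = 2.6000
  x2 = (-7 - (2)·-2.9000) / (4) = -0.3000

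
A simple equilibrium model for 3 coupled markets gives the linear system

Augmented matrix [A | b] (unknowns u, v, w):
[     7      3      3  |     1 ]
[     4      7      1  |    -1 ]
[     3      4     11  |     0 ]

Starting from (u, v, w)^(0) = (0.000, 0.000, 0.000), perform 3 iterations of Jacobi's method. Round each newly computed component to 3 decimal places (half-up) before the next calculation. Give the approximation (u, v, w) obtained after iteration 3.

(0.234, -0.261, 0.026)

Iteration 1:
  u = (1 - (3)·0.000 - (3)·0.000) / (7) = 0.143
  v = (-1 - (4)·0.000 - (1)·0.000) / (7) = -0.143
  w = (0 - (3)·0.000 - (4)·0.000) / (11) = 0.000
Iteration 2:
  u = (1 - (3)·-0.143 - (3)·0.000) / (7) = 0.204
  v = (-1 - (4)·0.143 - (1)·0.000) / (7) = -0.225
  w = (0 - (3)·0.143 - (4)·-0.143) / (11) = 0.013
Iteration 3:
  u = (1 - (3)·-0.225 - (3)·0.013) / (7) = 0.234
  v = (-1 - (4)·0.204 - (1)·0.013) / (7) = -0.261
  w = (0 - (3)·0.204 - (4)·-0.225) / (11) = 0.026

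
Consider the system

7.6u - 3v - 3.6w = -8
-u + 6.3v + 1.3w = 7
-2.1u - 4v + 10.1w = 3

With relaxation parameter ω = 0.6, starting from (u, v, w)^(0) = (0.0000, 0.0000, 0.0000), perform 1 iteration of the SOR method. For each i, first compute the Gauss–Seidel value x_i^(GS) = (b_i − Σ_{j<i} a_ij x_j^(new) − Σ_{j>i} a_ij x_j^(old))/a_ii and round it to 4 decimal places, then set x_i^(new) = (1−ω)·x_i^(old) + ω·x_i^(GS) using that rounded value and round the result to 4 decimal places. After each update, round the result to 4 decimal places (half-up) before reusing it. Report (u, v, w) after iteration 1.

Iteration 1:
  u: GS value = (-8 - (-3)·0.0000 - (-3.6)·0.0000) / (7.6) = -1.0526;  u ← (1−ω)·0.0000 + ω·-1.0526 = -0.6316
  v: GS value = (7 - (-1)·-0.6316 - (1.3)·0.0000) / (6.3) = 1.0109;  v ← (1−ω)·0.0000 + ω·1.0109 = 0.6065
  w: GS value = (3 - (-2.1)·-0.6316 - (-4)·0.6065) / (10.1) = 0.4059;  w ← (1−ω)·0.0000 + ω·0.4059 = 0.2435

(-0.6316, 0.6065, 0.2435)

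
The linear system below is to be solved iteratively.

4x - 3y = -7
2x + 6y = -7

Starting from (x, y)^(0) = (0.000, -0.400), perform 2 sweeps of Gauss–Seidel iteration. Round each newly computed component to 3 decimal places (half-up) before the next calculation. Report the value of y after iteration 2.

Iteration 1:
  x = (-7 - (-3)·-0.400) / (4) = -2.050
  y = (-7 - (2)·-2.050) / (6) = -0.483
Iteration 2:
  x = (-7 - (-3)·-0.483) / (4) = -2.112
  y = (-7 - (2)·-2.112) / (6) = -0.463

-0.463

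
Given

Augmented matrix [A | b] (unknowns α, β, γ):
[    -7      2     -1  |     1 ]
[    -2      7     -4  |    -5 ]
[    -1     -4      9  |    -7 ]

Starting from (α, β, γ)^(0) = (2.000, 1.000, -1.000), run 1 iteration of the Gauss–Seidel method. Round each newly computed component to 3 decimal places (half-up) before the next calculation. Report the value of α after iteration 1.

Iteration 1:
  α = (1 - (2)·1.000 - (-1)·-1.000) / (-7) = 0.286
  β = (-5 - (-2)·0.286 - (-4)·-1.000) / (7) = -1.204
  γ = (-7 - (-1)·0.286 - (-4)·-1.204) / (9) = -1.281

0.286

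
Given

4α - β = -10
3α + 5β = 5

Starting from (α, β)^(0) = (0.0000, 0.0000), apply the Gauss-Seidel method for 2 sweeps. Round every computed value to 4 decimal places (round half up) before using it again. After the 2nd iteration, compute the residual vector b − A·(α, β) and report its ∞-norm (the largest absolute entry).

0.3750

Iteration 1:
  α = (-10 - (-1)·0.0000) / (4) = -2.5000
  β = (5 - (3)·-2.5000) / (5) = 2.5000
Iteration 2:
  α = (-10 - (-1)·2.5000) / (4) = -1.8750
  β = (5 - (3)·-1.8750) / (5) = 2.1250
Residual b − A·x = (-0.3750, 0.0000); ∞-norm = 0.3750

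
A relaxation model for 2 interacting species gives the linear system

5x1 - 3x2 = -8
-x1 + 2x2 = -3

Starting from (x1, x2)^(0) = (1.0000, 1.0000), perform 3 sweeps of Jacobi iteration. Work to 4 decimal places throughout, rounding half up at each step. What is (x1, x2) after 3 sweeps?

(-2.8000, -2.6000)

Iteration 1:
  x1 = (-8 - (-3)·1.0000) / (5) = -1.0000
  x2 = (-3 - (-1)·1.0000) / (2) = -1.0000
Iteration 2:
  x1 = (-8 - (-3)·-1.0000) / (5) = -2.2000
  x2 = (-3 - (-1)·-1.0000) / (2) = -2.0000
Iteration 3:
  x1 = (-8 - (-3)·-2.0000) / (5) = -2.8000
  x2 = (-3 - (-1)·-2.2000) / (2) = -2.6000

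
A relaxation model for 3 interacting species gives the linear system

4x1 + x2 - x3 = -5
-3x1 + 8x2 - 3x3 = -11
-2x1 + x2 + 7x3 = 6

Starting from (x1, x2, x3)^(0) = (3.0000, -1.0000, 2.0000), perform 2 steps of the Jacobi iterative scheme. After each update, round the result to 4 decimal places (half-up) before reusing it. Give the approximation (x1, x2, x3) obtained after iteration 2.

Iteration 1:
  x1 = (-5 - (1)·-1.0000 - (-1)·2.0000) / (4) = -0.5000
  x2 = (-11 - (-3)·3.0000 - (-3)·2.0000) / (8) = 0.5000
  x3 = (6 - (-2)·3.0000 - (1)·-1.0000) / (7) = 1.8571
Iteration 2:
  x1 = (-5 - (1)·0.5000 - (-1)·1.8571) / (4) = -0.9107
  x2 = (-11 - (-3)·-0.5000 - (-3)·1.8571) / (8) = -0.8661
  x3 = (6 - (-2)·-0.5000 - (1)·0.5000) / (7) = 0.6429

(-0.9107, -0.8661, 0.6429)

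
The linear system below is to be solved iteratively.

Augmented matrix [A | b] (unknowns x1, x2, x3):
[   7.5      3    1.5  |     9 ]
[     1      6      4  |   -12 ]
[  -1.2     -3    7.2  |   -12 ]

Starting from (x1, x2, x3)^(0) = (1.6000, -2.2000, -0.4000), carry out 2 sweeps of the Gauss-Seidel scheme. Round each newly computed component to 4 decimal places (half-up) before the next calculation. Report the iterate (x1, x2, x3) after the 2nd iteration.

Iteration 1:
  x1 = (9 - (3)·-2.2000 - (1.5)·-0.4000) / (7.5) = 2.1600
  x2 = (-12 - (1)·2.1600 - (4)·-0.4000) / (6) = -2.0933
  x3 = (-12 - (-1.2)·2.1600 - (-3)·-2.0933) / (7.2) = -2.1789
Iteration 2:
  x1 = (9 - (3)·-2.0933 - (1.5)·-2.1789) / (7.5) = 2.4731
  x2 = (-12 - (1)·2.4731 - (4)·-2.1789) / (6) = -0.9596
  x3 = (-12 - (-1.2)·2.4731 - (-3)·-0.9596) / (7.2) = -1.6543

(2.4731, -0.9596, -1.6543)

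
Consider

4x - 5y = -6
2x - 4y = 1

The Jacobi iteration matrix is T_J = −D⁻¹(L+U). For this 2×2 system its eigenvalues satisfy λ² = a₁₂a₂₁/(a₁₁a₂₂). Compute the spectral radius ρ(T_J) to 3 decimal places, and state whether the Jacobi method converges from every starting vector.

0.791

a₁₂a₂₁/(a₁₁a₂₂) = (-5)·(2) / ((4)·(-4)) = 0.625000
ρ = √|0.625000| = √0.625000 = 0.791
ρ < 1, so Jacobi converges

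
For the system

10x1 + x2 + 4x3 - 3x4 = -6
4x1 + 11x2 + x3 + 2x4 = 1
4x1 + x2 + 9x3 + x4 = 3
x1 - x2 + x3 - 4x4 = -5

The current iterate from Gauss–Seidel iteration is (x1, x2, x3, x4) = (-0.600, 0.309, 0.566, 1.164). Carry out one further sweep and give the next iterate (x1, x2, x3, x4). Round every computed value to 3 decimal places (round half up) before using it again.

One sweep:
  x1 = (-6 - (1)·0.309 - (4)·0.566 - (-3)·1.164) / (10) = -0.508
  x2 = (1 - (4)·-0.508 - (1)·0.566 - (2)·1.164) / (11) = 0.013
  x3 = (3 - (4)·-0.508 - (1)·0.013 - (1)·1.164) / (9) = 0.428
  x4 = (-5 - (1)·-0.508 - (-1)·0.013 - (1)·0.428) / (-4) = 1.227

(-0.508, 0.013, 0.428, 1.227)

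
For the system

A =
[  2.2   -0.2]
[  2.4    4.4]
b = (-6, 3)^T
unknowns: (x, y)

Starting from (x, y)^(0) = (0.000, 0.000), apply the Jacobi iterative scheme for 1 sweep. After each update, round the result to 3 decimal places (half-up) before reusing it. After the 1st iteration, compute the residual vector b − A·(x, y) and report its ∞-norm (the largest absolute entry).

Iteration 1:
  x = (-6 - (-0.2)·0.000) / (2.2) = -2.727
  y = (3 - (2.4)·0.000) / (4.4) = 0.682
Residual b − A·x = (0.136, 6.544); ∞-norm = 6.544

6.544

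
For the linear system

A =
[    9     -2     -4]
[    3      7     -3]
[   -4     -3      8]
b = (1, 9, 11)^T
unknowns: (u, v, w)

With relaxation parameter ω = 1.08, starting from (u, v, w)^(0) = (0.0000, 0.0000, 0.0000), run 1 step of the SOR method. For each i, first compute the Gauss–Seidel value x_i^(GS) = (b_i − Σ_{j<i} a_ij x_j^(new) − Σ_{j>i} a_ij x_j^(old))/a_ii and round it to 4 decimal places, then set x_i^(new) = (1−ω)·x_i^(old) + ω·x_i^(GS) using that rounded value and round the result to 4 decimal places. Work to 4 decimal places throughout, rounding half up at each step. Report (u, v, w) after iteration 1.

Iteration 1:
  u: GS value = (1 - (-2)·0.0000 - (-4)·0.0000) / (9) = 0.1111;  u ← (1−ω)·0.0000 + ω·0.1111 = 0.1200
  v: GS value = (9 - (3)·0.1200 - (-3)·0.0000) / (7) = 1.2343;  v ← (1−ω)·0.0000 + ω·1.2343 = 1.3330
  w: GS value = (11 - (-4)·0.1200 - (-3)·1.3330) / (8) = 1.9349;  w ← (1−ω)·0.0000 + ω·1.9349 = 2.0897

(0.1200, 1.3330, 2.0897)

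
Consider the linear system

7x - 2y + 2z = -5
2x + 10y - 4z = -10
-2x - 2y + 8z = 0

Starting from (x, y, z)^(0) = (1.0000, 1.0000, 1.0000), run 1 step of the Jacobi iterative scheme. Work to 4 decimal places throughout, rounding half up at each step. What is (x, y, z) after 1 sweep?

Iteration 1:
  x = (-5 - (-2)·1.0000 - (2)·1.0000) / (7) = -0.7143
  y = (-10 - (2)·1.0000 - (-4)·1.0000) / (10) = -0.8000
  z = (0 - (-2)·1.0000 - (-2)·1.0000) / (8) = 0.5000

(-0.7143, -0.8000, 0.5000)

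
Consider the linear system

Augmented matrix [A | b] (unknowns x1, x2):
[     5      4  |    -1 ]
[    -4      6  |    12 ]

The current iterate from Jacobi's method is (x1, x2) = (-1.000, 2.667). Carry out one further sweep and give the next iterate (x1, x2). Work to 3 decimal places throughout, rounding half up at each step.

One sweep:
  x1 = (-1 - (4)·2.667) / (5) = -2.334
  x2 = (12 - (-4)·-1.000) / (6) = 1.333

(-2.334, 1.333)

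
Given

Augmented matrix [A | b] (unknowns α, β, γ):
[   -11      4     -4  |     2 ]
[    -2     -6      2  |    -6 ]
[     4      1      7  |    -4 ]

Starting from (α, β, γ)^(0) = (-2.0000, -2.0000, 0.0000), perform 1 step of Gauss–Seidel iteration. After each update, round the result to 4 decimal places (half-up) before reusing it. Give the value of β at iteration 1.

1.3030

Iteration 1:
  α = (2 - (4)·-2.0000 - (-4)·0.0000) / (-11) = -0.9091
  β = (-6 - (-2)·-0.9091 - (2)·0.0000) / (-6) = 1.3030
  γ = (-4 - (4)·-0.9091 - (1)·1.3030) / (7) = -0.2381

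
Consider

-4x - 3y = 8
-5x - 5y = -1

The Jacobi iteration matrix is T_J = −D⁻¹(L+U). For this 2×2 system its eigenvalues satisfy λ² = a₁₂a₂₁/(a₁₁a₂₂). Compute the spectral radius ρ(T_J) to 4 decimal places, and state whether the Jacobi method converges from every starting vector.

0.8660

a₁₂a₂₁/(a₁₁a₂₂) = (-3)·(-5) / ((-4)·(-5)) = 0.750000
ρ = √|0.750000| = √0.750000 = 0.8660
ρ < 1, so Jacobi converges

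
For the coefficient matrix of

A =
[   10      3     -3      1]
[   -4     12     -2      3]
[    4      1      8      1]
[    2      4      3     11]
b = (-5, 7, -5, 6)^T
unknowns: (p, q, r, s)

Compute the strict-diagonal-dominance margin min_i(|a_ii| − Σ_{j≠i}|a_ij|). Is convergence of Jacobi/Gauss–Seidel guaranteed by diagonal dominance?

2

row 1: |10| − (3+3+1) = 3
row 2: |12| − (4+2+3) = 3
row 3: |8| − (4+1+1) = 2
row 4: |11| − (2+4+3) = 2
minimum over rows = 2 → strictly diagonally dominant (convergence guaranteed)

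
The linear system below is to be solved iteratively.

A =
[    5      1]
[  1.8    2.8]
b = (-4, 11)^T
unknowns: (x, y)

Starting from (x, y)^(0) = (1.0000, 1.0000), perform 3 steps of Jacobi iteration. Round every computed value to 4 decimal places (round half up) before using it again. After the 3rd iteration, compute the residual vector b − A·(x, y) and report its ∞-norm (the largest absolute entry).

Iteration 1:
  x = (-4 - (1)·1.0000) / (5) = -1.0000
  y = (11 - (1.8)·1.0000) / (2.8) = 3.2857
Iteration 2:
  x = (-4 - (1)·3.2857) / (5) = -1.4571
  y = (11 - (1.8)·-1.0000) / (2.8) = 4.5714
Iteration 3:
  x = (-4 - (1)·4.5714) / (5) = -1.7143
  y = (11 - (1.8)·-1.4571) / (2.8) = 4.8653
Residual b − A·x = (-0.2938, 0.4629); ∞-norm = 0.4629

0.4629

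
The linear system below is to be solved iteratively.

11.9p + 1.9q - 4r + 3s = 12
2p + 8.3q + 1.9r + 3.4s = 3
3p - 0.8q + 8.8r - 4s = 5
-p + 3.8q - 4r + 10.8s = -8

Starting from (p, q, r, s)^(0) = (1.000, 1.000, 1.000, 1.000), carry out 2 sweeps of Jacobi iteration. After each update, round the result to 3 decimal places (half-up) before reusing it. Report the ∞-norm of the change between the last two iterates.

0.856

Iteration 1:
  p = (12 - (1.9)·1.000 - (-4)·1.000 - (3)·1.000) / (11.9) = 0.933
  q = (3 - (2)·1.000 - (1.9)·1.000 - (3.4)·1.000) / (8.3) = -0.518
  r = (5 - (3)·1.000 - (-0.8)·1.000 - (-4)·1.000) / (8.8) = 0.773
  s = (-8 - (-1)·1.000 - (3.8)·1.000 - (-4)·1.000) / (10.8) = -0.630
Iteration 2:
  p = (12 - (1.9)·-0.518 - (-4)·0.773 - (3)·-0.630) / (11.9) = 1.510
  q = (3 - (2)·0.933 - (1.9)·0.773 - (3.4)·-0.630) / (8.3) = 0.218
  r = (5 - (3)·0.933 - (-0.8)·-0.518 - (-4)·-0.630) / (8.8) = -0.083
  s = (-8 - (-1)·0.933 - (3.8)·-0.518 - (-4)·0.773) / (10.8) = -0.186
Change: (0.577, 0.736, -0.856, 0.444) → max |·| = 0.856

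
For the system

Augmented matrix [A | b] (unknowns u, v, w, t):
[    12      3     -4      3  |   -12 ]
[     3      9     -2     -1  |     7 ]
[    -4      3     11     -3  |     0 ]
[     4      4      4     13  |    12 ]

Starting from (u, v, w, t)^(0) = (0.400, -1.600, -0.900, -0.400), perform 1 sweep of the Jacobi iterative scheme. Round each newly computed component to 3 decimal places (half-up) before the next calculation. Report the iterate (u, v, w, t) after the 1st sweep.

(-0.800, 0.400, 0.473, 1.569)

Iteration 1:
  u = (-12 - (3)·-1.600 - (-4)·-0.900 - (3)·-0.400) / (12) = -0.800
  v = (7 - (3)·0.400 - (-2)·-0.900 - (-1)·-0.400) / (9) = 0.400
  w = (0 - (-4)·0.400 - (3)·-1.600 - (-3)·-0.400) / (11) = 0.473
  t = (12 - (4)·0.400 - (4)·-1.600 - (4)·-0.900) / (13) = 1.569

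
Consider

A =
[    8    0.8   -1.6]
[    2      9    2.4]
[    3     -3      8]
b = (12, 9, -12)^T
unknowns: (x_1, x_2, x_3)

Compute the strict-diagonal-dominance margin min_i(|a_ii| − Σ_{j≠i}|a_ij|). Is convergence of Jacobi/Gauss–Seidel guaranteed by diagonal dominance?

row 1: |8| − (0.8+1.6) = 5.6
row 2: |9| − (2+2.4) = 4.6
row 3: |8| − (3+3) = 2
minimum over rows = 2 → strictly diagonally dominant (convergence guaranteed)

2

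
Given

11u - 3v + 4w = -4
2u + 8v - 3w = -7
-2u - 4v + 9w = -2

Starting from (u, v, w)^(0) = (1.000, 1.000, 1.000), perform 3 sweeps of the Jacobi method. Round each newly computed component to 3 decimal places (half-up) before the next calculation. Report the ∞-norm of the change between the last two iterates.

Iteration 1:
  u = (-4 - (-3)·1.000 - (4)·1.000) / (11) = -0.455
  v = (-7 - (2)·1.000 - (-3)·1.000) / (8) = -0.750
  w = (-2 - (-2)·1.000 - (-4)·1.000) / (9) = 0.444
Iteration 2:
  u = (-4 - (-3)·-0.750 - (4)·0.444) / (11) = -0.730
  v = (-7 - (2)·-0.455 - (-3)·0.444) / (8) = -0.595
  w = (-2 - (-2)·-0.455 - (-4)·-0.750) / (9) = -0.657
Iteration 3:
  u = (-4 - (-3)·-0.595 - (4)·-0.657) / (11) = -0.287
  v = (-7 - (2)·-0.730 - (-3)·-0.657) / (8) = -0.939
  w = (-2 - (-2)·-0.730 - (-4)·-0.595) / (9) = -0.649
Change: (0.443, -0.344, 0.008) → max |·| = 0.443

0.443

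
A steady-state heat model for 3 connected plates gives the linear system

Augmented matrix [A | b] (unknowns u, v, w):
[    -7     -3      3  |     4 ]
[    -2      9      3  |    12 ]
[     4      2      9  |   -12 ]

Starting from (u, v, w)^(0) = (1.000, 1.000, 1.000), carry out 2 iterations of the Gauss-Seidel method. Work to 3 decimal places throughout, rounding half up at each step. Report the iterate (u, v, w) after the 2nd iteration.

(-1.492, 1.426, -0.987)

Iteration 1:
  u = (4 - (-3)·1.000 - (3)·1.000) / (-7) = -0.571
  v = (12 - (-2)·-0.571 - (3)·1.000) / (9) = 0.873
  w = (-12 - (4)·-0.571 - (2)·0.873) / (9) = -1.274
Iteration 2:
  u = (4 - (-3)·0.873 - (3)·-1.274) / (-7) = -1.492
  v = (12 - (-2)·-1.492 - (3)·-1.274) / (9) = 1.426
  w = (-12 - (4)·-1.492 - (2)·1.426) / (9) = -0.987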